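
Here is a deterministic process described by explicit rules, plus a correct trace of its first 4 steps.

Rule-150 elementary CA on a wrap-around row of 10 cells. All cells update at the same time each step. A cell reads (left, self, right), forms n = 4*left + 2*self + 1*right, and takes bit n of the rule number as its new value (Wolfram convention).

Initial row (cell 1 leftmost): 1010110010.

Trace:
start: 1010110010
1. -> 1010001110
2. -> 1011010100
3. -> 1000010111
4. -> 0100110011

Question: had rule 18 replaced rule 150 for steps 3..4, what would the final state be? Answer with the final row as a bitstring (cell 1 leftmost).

(re-executing steps 3..4 under rule 18; state before step 3: 1011010100)
3. -> 0000000011
4. -> 1000000100

1000000100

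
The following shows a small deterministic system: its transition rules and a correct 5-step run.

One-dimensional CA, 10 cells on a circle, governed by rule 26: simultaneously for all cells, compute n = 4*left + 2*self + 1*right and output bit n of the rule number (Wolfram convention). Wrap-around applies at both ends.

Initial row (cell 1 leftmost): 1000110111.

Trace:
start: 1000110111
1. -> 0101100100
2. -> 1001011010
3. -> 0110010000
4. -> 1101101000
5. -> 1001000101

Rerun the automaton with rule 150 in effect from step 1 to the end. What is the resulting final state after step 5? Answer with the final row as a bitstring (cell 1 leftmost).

(re-executing steps 1..5 under rule 150; state before step 1: 1000110111)
1. -> 0101000011
2. -> 0101100100
3. -> 1100011110
4. -> 0010101100
5. -> 0110100010

0110100010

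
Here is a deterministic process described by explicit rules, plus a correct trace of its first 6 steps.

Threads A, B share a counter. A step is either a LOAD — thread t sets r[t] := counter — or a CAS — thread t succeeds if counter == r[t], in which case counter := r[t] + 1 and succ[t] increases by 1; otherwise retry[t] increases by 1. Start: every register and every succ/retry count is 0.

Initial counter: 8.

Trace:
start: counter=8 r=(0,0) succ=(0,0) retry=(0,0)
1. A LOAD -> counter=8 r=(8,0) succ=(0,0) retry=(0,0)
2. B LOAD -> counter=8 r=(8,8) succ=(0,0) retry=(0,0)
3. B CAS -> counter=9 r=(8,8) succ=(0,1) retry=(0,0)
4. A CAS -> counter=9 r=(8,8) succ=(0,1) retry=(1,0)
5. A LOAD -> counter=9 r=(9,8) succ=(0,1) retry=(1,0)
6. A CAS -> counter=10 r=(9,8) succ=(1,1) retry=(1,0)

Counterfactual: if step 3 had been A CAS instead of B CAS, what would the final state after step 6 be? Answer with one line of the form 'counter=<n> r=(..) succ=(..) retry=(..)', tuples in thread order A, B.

(re-executing from step 3 with the substitution; state before step 3: counter=8 r=(8,8) succ=(0,0) retry=(0,0))
3. A CAS -> counter=9 r=(8,8) succ=(1,0) retry=(0,0)
4. A CAS -> counter=9 r=(8,8) succ=(1,0) retry=(1,0)
5. A LOAD -> counter=9 r=(9,8) succ=(1,0) retry=(1,0)
6. A CAS -> counter=10 r=(9,8) succ=(2,0) retry=(1,0)

counter=10 r=(9,8) succ=(2,0) retry=(1,0)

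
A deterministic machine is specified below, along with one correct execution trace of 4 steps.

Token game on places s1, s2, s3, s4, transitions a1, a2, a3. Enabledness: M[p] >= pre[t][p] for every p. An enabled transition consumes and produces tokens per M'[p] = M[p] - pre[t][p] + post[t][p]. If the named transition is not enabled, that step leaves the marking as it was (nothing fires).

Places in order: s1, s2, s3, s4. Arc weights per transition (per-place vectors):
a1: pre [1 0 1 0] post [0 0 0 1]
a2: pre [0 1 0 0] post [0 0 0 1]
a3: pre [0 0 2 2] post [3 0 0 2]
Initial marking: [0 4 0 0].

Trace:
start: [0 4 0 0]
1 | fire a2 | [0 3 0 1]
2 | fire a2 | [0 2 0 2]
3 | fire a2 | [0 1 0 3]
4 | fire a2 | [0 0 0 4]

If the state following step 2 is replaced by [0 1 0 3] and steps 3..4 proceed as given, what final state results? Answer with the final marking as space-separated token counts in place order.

state after step 2 := [0 1 0 3]
3 | fire a2 | [0 0 0 4]
4 | fire a2 | [0 0 0 4]

0 0 0 4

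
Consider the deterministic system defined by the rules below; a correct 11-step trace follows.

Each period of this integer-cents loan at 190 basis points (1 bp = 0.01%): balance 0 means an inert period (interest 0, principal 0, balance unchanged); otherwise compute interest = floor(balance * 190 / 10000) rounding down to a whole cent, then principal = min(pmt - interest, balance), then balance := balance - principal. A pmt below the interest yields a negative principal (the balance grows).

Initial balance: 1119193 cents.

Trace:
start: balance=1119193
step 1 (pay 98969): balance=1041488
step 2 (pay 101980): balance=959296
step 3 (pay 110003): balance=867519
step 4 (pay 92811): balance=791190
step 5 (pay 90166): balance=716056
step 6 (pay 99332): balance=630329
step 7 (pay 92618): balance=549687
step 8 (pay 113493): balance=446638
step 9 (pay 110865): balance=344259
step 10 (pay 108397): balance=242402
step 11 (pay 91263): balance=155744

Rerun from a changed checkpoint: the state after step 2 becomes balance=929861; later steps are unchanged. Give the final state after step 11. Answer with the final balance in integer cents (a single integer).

120874

state after step 2 := balance=929861
step 3 (pay 110003): balance=837525
step 4 (pay 92811): balance=760626
step 5 (pay 90166): balance=684911
step 6 (pay 99332): balance=598592
step 7 (pay 92618): balance=517347
step 8 (pay 113493): balance=413683
step 9 (pay 110865): balance=310677
step 10 (pay 108397): balance=208182
step 11 (pay 91263): balance=120874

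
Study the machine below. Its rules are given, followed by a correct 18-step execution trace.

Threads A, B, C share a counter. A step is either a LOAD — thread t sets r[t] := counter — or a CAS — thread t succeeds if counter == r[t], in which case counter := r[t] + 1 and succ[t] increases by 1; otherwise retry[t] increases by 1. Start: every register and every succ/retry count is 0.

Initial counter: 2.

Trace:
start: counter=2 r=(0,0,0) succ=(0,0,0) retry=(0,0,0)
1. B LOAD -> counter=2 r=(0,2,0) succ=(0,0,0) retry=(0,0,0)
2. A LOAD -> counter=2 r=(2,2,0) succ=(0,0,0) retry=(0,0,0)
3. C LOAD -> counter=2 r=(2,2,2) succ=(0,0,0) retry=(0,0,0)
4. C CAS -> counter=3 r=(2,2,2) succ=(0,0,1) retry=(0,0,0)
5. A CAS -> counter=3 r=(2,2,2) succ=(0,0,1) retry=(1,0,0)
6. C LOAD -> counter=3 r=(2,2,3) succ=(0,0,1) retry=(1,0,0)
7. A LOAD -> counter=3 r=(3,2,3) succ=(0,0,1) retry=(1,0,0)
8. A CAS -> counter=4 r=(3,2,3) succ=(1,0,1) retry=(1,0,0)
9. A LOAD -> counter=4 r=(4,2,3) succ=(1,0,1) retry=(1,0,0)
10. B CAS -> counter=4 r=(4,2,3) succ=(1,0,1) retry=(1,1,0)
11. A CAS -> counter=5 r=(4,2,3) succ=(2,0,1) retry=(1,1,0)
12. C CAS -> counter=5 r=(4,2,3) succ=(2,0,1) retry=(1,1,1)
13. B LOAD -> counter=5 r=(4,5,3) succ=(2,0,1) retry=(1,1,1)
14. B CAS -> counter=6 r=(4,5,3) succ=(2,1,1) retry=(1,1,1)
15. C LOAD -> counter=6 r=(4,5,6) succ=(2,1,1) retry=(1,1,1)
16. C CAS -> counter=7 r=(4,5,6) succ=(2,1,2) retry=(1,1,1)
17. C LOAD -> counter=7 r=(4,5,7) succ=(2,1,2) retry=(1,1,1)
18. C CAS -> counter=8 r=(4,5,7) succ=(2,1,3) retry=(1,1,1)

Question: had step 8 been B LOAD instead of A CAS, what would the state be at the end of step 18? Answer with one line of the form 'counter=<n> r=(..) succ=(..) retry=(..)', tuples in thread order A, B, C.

counter=7 r=(3,4,6) succ=(0,2,3) retry=(2,0,1)

(re-executing from step 8 with the substitution; state before step 8: counter=3 r=(3,2,3) succ=(0,0,1) retry=(1,0,0))
8. B LOAD -> counter=3 r=(3,3,3) succ=(0,0,1) retry=(1,0,0)
9. A LOAD -> counter=3 r=(3,3,3) succ=(0,0,1) retry=(1,0,0)
10. B CAS -> counter=4 r=(3,3,3) succ=(0,1,1) retry=(1,0,0)
11. A CAS -> counter=4 r=(3,3,3) succ=(0,1,1) retry=(2,0,0)
12. C CAS -> counter=4 r=(3,3,3) succ=(0,1,1) retry=(2,0,1)
13. B LOAD -> counter=4 r=(3,4,3) succ=(0,1,1) retry=(2,0,1)
14. B CAS -> counter=5 r=(3,4,3) succ=(0,2,1) retry=(2,0,1)
15. C LOAD -> counter=5 r=(3,4,5) succ=(0,2,1) retry=(2,0,1)
16. C CAS -> counter=6 r=(3,4,5) succ=(0,2,2) retry=(2,0,1)
17. C LOAD -> counter=6 r=(3,4,6) succ=(0,2,2) retry=(2,0,1)
18. C CAS -> counter=7 r=(3,4,6) succ=(0,2,3) retry=(2,0,1)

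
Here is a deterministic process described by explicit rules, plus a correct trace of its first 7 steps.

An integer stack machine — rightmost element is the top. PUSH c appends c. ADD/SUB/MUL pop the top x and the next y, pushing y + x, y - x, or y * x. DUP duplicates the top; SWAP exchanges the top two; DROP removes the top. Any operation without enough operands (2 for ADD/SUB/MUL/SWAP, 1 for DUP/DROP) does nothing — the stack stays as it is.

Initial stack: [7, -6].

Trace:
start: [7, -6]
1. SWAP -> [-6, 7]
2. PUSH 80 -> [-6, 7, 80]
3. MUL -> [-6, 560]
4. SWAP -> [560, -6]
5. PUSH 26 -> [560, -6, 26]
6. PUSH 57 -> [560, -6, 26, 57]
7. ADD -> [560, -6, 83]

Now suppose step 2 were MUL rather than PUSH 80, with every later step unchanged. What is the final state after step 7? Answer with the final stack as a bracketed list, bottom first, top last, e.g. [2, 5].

(re-executing from step 2 with the substitution; state before step 2: [-6, 7])
2. MUL -> [-42]
3. MUL -> [-42]
4. SWAP -> [-42]
5. PUSH 26 -> [-42, 26]
6. PUSH 57 -> [-42, 26, 57]
7. ADD -> [-42, 83]

[-42, 83]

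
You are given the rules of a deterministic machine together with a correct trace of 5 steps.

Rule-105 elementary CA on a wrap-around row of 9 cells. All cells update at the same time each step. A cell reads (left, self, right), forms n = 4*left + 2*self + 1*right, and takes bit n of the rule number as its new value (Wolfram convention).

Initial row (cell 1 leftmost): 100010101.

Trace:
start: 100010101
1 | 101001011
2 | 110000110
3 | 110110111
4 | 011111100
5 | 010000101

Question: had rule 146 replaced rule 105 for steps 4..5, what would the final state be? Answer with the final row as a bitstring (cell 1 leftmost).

010000101

(re-executing steps 4..5 under rule 146; state before step 4: 110110111)
4 | 100000011
5 | 010000101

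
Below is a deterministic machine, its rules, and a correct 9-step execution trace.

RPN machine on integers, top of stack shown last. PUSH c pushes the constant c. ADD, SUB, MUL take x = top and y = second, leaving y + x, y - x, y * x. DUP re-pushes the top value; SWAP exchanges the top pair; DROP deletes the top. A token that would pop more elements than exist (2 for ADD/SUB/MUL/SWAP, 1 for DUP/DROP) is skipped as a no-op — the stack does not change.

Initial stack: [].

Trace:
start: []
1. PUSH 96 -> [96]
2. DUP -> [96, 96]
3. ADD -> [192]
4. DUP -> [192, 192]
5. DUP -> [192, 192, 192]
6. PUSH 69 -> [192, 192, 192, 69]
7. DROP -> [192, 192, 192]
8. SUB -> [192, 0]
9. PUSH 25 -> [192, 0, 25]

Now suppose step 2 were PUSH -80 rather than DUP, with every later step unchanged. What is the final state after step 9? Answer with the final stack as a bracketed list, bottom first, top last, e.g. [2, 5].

[16, 0, 25]

(re-executing from step 2 with the substitution; state before step 2: [96])
2. PUSH -80 -> [96, -80]
3. ADD -> [16]
4. DUP -> [16, 16]
5. DUP -> [16, 16, 16]
6. PUSH 69 -> [16, 16, 16, 69]
7. DROP -> [16, 16, 16]
8. SUB -> [16, 0]
9. PUSH 25 -> [16, 0, 25]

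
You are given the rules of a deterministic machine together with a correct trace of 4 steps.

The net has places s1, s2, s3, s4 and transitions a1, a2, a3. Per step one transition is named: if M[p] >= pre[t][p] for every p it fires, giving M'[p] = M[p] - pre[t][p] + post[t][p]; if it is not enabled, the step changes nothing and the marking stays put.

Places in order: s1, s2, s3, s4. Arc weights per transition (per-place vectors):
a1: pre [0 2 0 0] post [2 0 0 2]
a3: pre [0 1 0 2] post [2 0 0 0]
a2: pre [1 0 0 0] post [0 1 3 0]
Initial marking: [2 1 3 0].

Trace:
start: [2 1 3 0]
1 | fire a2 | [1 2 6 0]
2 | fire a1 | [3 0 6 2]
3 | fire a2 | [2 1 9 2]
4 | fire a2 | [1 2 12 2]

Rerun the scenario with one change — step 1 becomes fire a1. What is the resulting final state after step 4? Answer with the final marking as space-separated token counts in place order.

(re-executing from step 1 with the substitution; state before step 1: [2 1 3 0])
1 | fire a1 | [2 1 3 0]
2 | fire a1 | [2 1 3 0]
3 | fire a2 | [1 2 6 0]
4 | fire a2 | [0 3 9 0]

0 3 9 0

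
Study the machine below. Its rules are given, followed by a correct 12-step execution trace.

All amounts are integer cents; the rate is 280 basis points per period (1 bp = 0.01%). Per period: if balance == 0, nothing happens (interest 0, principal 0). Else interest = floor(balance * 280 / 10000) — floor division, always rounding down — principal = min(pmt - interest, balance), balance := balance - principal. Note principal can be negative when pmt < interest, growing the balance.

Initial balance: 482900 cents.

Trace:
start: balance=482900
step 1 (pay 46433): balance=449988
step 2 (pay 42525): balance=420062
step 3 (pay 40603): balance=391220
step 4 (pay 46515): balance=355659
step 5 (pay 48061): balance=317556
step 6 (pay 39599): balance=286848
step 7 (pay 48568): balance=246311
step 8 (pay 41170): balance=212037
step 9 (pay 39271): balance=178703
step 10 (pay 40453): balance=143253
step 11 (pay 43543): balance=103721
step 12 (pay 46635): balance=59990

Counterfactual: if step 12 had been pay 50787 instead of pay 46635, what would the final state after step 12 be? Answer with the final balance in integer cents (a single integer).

(re-executing from step 12 with the substitution; state before step 12: balance=103721)
step 12 (pay 50787): balance=55838

55838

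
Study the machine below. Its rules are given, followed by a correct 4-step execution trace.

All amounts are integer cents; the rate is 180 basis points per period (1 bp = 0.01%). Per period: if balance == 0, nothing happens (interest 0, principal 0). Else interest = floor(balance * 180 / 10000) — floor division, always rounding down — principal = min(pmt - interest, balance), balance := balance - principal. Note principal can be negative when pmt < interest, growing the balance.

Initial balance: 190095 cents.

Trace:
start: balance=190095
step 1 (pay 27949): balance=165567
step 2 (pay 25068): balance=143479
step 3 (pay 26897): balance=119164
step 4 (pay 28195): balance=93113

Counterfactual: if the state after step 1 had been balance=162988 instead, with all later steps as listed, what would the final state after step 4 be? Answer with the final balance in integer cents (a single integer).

state after step 1 := balance=162988
step 2 (pay 25068): balance=140853
step 3 (pay 26897): balance=116491
step 4 (pay 28195): balance=90392

90392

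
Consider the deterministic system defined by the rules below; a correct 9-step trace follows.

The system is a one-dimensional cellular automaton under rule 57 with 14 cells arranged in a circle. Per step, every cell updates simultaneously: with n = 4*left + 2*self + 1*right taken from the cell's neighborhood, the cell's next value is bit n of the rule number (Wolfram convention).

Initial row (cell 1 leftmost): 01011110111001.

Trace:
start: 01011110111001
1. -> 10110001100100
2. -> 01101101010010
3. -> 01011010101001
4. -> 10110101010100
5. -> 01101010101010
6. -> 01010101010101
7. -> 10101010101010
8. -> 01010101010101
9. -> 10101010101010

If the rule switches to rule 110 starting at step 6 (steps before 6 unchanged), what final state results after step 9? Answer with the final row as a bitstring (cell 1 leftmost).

10000000001111

(re-executing steps 6..9 under rule 110; state before step 6: 01101010101010)
6. -> 11111111111110
7. -> 10000000000011
8. -> 10000000000110
9. -> 10000000001111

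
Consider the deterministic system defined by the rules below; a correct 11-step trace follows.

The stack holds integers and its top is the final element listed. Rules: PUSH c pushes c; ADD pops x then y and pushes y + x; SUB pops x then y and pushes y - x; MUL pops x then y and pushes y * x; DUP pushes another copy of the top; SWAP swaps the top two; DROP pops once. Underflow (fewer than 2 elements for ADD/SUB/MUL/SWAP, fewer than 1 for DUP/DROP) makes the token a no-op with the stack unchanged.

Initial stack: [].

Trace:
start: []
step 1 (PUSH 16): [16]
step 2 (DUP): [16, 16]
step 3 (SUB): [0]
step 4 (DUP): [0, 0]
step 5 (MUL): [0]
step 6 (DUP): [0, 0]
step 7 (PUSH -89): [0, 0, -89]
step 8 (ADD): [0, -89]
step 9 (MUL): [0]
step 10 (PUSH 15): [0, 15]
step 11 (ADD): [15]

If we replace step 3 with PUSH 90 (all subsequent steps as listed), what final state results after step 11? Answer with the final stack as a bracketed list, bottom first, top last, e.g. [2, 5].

[16, 16, 64889115]

(re-executing from step 3 with the substitution; state before step 3: [16, 16])
step 3 (PUSH 90): [16, 16, 90]
step 4 (DUP): [16, 16, 90, 90]
step 5 (MUL): [16, 16, 8100]
step 6 (DUP): [16, 16, 8100, 8100]
step 7 (PUSH -89): [16, 16, 8100, 8100, -89]
step 8 (ADD): [16, 16, 8100, 8011]
step 9 (MUL): [16, 16, 64889100]
step 10 (PUSH 15): [16, 16, 64889100, 15]
step 11 (ADD): [16, 16, 64889115]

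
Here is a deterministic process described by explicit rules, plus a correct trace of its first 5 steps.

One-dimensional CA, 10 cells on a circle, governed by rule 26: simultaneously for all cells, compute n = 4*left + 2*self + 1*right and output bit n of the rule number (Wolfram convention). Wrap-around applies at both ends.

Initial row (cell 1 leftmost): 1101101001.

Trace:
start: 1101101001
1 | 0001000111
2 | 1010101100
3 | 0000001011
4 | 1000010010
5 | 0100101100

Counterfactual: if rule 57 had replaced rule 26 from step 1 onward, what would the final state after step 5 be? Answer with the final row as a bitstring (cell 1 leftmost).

(re-executing steps 1..5 under rule 57; state before step 1: 1101101001)
1 | 0011010101
2 | 1010101010
3 | 0101010101
4 | 1010101010
5 | 0101010101

0101010101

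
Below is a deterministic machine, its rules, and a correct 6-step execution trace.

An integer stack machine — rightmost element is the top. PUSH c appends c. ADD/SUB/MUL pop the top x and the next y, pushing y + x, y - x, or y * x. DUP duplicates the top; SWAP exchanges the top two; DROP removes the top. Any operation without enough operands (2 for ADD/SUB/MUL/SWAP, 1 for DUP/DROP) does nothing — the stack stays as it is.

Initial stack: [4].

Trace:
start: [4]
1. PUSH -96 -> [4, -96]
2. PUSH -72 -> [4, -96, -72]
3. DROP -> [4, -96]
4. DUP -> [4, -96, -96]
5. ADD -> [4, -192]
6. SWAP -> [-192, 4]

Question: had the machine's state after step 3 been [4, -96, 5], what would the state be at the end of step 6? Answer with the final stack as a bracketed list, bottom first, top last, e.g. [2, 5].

state after step 3 := [4, -96, 5]
4. DUP -> [4, -96, 5, 5]
5. ADD -> [4, -96, 10]
6. SWAP -> [4, 10, -96]

[4, 10, -96]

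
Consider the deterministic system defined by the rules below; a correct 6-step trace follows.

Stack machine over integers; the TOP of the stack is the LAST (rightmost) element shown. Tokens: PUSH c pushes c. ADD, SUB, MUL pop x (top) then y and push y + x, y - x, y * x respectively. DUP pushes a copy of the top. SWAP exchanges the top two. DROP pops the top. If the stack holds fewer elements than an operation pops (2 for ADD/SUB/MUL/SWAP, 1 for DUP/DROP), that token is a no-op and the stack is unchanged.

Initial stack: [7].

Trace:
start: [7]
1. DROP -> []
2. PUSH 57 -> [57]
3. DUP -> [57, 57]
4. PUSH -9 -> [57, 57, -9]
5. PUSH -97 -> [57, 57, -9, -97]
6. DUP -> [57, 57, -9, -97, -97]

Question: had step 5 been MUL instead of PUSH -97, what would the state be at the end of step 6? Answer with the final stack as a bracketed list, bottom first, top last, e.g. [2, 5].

[57, -513, -513]

(re-executing from step 5 with the substitution; state before step 5: [57, 57, -9])
5. MUL -> [57, -513]
6. DUP -> [57, -513, -513]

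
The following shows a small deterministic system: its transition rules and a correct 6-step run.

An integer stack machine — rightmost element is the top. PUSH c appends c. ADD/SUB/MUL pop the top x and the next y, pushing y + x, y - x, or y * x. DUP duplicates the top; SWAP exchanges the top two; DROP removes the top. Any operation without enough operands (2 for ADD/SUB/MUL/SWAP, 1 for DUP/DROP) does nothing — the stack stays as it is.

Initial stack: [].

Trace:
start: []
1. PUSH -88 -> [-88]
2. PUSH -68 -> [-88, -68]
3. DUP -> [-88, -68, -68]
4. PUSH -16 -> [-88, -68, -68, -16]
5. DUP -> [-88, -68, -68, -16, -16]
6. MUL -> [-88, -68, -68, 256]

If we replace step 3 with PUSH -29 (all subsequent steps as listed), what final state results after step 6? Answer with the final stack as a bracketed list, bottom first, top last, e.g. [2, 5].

[-88, -68, -29, 256]

(re-executing from step 3 with the substitution; state before step 3: [-88, -68])
3. PUSH -29 -> [-88, -68, -29]
4. PUSH -16 -> [-88, -68, -29, -16]
5. DUP -> [-88, -68, -29, -16, -16]
6. MUL -> [-88, -68, -29, 256]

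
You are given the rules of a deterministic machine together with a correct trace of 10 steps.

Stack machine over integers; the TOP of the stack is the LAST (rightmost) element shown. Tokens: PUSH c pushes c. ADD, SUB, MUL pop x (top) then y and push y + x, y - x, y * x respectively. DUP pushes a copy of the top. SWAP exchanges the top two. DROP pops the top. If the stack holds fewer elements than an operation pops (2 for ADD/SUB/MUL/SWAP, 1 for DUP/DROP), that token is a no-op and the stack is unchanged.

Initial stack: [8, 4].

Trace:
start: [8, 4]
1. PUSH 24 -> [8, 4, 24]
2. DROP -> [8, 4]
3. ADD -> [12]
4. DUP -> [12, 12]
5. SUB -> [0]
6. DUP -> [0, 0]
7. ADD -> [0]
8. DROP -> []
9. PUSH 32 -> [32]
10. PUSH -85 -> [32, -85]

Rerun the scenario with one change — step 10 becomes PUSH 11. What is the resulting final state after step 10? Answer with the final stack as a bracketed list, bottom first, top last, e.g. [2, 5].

[32, 11]

(re-executing from step 10 with the substitution; state before step 10: [32])
10. PUSH 11 -> [32, 11]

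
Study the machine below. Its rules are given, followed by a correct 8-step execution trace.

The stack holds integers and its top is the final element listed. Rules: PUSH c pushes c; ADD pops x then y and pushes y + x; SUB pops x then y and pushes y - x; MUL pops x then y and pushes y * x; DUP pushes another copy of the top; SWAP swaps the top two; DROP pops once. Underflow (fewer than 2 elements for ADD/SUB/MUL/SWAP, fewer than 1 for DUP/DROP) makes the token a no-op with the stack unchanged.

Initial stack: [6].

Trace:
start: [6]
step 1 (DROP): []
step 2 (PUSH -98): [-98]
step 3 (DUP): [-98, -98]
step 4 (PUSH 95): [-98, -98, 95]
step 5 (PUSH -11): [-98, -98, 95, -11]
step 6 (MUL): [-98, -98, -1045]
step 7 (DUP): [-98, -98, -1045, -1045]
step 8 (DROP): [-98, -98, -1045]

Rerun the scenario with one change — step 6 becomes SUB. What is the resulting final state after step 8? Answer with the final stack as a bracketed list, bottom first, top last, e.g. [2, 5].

(re-executing from step 6 with the substitution; state before step 6: [-98, -98, 95, -11])
step 6 (SUB): [-98, -98, 106]
step 7 (DUP): [-98, -98, 106, 106]
step 8 (DROP): [-98, -98, 106]

[-98, -98, 106]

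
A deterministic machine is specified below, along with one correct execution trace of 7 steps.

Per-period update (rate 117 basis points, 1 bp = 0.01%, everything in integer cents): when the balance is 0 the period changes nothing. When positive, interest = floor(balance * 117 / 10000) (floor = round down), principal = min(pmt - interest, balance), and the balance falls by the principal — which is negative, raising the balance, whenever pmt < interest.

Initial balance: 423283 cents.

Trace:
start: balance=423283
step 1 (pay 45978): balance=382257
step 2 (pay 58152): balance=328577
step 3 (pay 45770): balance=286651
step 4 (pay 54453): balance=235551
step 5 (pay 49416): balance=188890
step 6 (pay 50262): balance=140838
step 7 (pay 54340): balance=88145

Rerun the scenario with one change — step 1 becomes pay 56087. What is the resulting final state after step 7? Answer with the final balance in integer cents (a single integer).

(re-executing from step 1 with the substitution; state before step 1: balance=423283)
step 1 (pay 56087): balance=372148
step 2 (pay 58152): balance=318350
step 3 (pay 45770): balance=276304
step 4 (pay 54453): balance=225083
step 5 (pay 49416): balance=178300
step 6 (pay 50262): balance=130124
step 7 (pay 54340): balance=77306

77306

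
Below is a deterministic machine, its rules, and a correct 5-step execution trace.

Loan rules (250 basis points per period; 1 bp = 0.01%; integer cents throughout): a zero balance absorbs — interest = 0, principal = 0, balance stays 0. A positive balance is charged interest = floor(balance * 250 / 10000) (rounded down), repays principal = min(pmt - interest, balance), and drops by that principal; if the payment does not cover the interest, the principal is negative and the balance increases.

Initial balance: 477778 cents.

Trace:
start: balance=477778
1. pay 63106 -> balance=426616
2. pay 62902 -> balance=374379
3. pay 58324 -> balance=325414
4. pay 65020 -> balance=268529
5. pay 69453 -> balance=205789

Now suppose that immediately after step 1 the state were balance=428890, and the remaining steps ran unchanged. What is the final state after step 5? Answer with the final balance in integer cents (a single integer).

state after step 1 := balance=428890
2. pay 62902 -> balance=376710
3. pay 58324 -> balance=327803
4. pay 65020 -> balance=270978
5. pay 69453 -> balance=208299

208299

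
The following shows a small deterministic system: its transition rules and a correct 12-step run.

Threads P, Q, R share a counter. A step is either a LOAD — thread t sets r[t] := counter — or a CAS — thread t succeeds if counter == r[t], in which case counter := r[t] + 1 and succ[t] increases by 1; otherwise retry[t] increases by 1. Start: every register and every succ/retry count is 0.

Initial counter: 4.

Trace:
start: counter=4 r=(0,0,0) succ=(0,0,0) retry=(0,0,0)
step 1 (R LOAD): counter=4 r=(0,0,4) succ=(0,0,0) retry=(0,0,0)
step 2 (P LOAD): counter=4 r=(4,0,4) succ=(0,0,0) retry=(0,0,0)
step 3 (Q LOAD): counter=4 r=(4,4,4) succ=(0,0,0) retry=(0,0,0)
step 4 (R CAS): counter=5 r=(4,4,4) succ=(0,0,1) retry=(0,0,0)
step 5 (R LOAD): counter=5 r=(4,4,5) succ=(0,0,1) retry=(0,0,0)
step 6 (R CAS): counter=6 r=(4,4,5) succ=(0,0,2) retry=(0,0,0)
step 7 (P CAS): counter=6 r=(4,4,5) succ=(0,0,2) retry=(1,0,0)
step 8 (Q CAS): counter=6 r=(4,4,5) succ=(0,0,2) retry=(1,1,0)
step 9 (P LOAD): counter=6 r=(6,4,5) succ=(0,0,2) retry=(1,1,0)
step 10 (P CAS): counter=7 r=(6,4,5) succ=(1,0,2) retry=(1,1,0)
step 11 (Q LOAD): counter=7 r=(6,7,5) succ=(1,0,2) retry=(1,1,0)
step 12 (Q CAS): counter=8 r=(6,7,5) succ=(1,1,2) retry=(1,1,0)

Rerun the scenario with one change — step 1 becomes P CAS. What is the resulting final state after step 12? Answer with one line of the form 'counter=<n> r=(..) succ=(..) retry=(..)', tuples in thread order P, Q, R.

(re-executing from step 1 with the substitution; state before step 1: counter=4 r=(0,0,0) succ=(0,0,0) retry=(0,0,0))
step 1 (P CAS): counter=4 r=(0,0,0) succ=(0,0,0) retry=(1,0,0)
step 2 (P LOAD): counter=4 r=(4,0,0) succ=(0,0,0) retry=(1,0,0)
step 3 (Q LOAD): counter=4 r=(4,4,0) succ=(0,0,0) retry=(1,0,0)
step 4 (R CAS): counter=4 r=(4,4,0) succ=(0,0,0) retry=(1,0,1)
step 5 (R LOAD): counter=4 r=(4,4,4) succ=(0,0,0) retry=(1,0,1)
step 6 (R CAS): counter=5 r=(4,4,4) succ=(0,0,1) retry=(1,0,1)
step 7 (P CAS): counter=5 r=(4,4,4) succ=(0,0,1) retry=(2,0,1)
step 8 (Q CAS): counter=5 r=(4,4,4) succ=(0,0,1) retry=(2,1,1)
step 9 (P LOAD): counter=5 r=(5,4,4) succ=(0,0,1) retry=(2,1,1)
step 10 (P CAS): counter=6 r=(5,4,4) succ=(1,0,1) retry=(2,1,1)
step 11 (Q LOAD): counter=6 r=(5,6,4) succ=(1,0,1) retry=(2,1,1)
step 12 (Q CAS): counter=7 r=(5,6,4) succ=(1,1,1) retry=(2,1,1)

counter=7 r=(5,6,4) succ=(1,1,1) retry=(2,1,1)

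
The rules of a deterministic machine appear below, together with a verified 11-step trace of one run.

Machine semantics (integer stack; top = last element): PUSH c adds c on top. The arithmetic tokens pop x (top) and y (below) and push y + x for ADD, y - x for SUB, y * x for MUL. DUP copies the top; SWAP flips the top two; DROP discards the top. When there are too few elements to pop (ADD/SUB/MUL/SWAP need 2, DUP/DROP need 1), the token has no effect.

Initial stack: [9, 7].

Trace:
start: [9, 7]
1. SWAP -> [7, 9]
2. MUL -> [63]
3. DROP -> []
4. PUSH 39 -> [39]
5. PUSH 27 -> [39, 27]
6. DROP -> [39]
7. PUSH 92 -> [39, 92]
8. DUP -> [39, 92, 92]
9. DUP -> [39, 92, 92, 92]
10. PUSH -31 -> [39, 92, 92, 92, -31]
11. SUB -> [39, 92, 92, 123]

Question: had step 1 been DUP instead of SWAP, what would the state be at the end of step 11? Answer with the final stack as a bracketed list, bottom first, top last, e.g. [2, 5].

[9, 39, 92, 92, 123]

(re-executing from step 1 with the substitution; state before step 1: [9, 7])
1. DUP -> [9, 7, 7]
2. MUL -> [9, 49]
3. DROP -> [9]
4. PUSH 39 -> [9, 39]
5. PUSH 27 -> [9, 39, 27]
6. DROP -> [9, 39]
7. PUSH 92 -> [9, 39, 92]
8. DUP -> [9, 39, 92, 92]
9. DUP -> [9, 39, 92, 92, 92]
10. PUSH -31 -> [9, 39, 92, 92, 92, -31]
11. SUB -> [9, 39, 92, 92, 123]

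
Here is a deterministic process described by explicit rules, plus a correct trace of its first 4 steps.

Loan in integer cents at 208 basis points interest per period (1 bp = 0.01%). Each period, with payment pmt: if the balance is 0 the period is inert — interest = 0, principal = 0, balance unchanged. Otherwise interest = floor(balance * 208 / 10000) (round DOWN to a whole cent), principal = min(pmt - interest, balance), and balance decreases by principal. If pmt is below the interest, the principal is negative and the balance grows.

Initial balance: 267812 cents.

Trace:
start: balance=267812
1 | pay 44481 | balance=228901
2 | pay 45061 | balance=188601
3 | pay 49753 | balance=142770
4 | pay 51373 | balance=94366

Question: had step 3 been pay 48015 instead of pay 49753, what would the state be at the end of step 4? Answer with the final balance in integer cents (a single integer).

96140

(re-executing from step 3 with the substitution; state before step 3: balance=188601)
3 | pay 48015 | balance=144508
4 | pay 51373 | balance=96140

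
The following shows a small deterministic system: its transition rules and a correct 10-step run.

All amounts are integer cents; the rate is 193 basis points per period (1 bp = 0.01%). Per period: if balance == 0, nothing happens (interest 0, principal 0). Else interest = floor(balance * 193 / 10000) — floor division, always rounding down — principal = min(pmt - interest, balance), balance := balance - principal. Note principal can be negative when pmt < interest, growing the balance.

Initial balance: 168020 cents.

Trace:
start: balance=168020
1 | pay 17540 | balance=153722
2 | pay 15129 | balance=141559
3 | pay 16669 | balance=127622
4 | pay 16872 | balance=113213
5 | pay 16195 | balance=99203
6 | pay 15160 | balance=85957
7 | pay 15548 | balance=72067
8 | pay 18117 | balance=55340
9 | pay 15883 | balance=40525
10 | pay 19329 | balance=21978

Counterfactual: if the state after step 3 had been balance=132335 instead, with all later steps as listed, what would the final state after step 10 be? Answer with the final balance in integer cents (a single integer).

27367

state after step 3 := balance=132335
4 | pay 16872 | balance=118017
5 | pay 16195 | balance=104099
6 | pay 15160 | balance=90948
7 | pay 15548 | balance=77155
8 | pay 18117 | balance=60527
9 | pay 15883 | balance=45812
10 | pay 19329 | balance=27367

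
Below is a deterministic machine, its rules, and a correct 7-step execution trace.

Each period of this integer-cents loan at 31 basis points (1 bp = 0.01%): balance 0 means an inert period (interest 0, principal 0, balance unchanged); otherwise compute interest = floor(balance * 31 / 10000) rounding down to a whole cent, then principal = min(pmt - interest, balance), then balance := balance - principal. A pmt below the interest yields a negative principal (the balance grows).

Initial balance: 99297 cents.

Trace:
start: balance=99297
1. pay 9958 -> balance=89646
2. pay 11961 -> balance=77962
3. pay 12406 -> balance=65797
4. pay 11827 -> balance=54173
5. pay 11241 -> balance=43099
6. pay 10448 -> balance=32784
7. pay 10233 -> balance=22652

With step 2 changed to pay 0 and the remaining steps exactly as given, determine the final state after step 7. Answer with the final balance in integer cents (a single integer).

34802

(re-executing from step 2 with the substitution; state before step 2: balance=89646)
2. pay 0 -> balance=89923
3. pay 12406 -> balance=77795
4. pay 11827 -> balance=66209
5. pay 11241 -> balance=55173
6. pay 10448 -> balance=44896
7. pay 10233 -> balance=34802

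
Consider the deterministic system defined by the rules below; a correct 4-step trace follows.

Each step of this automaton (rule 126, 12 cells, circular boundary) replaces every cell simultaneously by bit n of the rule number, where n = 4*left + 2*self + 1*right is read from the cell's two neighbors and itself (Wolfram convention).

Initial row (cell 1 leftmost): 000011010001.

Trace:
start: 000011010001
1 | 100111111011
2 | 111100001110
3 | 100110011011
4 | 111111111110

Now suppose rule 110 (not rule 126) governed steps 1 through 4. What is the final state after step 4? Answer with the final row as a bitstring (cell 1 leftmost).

(re-executing steps 1..4 under rule 110; state before step 1: 000011010001)
1 | 000111110011
2 | 001100010111
3 | 011100111101
4 | 110101100111

110101100111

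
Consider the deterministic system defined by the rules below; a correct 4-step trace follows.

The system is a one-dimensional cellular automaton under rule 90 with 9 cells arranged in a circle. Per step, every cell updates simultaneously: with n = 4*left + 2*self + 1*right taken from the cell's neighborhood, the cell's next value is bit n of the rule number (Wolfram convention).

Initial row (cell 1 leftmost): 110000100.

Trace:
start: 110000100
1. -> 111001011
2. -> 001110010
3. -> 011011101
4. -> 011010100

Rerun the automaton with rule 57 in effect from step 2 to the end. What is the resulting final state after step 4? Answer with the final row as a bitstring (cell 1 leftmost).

001001011

(re-executing steps 2..4 under rule 57; state before step 2: 111001011)
2. -> 000100110
3. -> 110010101
4. -> 001001011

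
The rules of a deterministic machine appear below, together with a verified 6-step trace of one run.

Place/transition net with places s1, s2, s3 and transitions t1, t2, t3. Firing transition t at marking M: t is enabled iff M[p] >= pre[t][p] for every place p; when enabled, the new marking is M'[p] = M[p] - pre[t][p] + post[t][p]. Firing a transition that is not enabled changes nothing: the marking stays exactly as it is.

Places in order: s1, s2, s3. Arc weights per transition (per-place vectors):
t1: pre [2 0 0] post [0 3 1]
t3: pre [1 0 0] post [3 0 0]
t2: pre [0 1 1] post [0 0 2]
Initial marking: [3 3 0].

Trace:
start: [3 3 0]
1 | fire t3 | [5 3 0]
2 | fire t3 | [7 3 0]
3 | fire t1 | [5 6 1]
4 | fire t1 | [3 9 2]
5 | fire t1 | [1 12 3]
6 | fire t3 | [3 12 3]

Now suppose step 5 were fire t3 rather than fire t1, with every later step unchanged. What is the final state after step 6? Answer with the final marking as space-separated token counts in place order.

7 9 2

(re-executing from step 5 with the substitution; state before step 5: [3 9 2])
5 | fire t3 | [5 9 2]
6 | fire t3 | [7 9 2]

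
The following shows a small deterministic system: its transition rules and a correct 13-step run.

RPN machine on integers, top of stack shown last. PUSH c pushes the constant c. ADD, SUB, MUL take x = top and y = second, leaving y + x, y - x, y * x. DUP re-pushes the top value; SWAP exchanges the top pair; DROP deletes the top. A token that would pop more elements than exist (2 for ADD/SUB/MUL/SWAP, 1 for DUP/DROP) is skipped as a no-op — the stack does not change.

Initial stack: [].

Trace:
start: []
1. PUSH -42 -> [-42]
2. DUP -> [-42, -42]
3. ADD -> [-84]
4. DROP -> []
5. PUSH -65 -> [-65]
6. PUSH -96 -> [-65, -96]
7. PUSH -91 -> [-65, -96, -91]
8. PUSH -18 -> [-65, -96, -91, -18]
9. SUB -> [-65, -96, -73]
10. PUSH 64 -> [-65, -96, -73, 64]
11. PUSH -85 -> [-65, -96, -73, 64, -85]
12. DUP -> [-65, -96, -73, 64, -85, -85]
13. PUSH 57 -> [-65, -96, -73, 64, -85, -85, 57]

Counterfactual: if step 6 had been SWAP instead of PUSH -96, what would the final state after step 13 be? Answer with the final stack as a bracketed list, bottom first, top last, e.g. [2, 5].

[-65, -73, 64, -85, -85, 57]

(re-executing from step 6 with the substitution; state before step 6: [-65])
6. SWAP -> [-65]
7. PUSH -91 -> [-65, -91]
8. PUSH -18 -> [-65, -91, -18]
9. SUB -> [-65, -73]
10. PUSH 64 -> [-65, -73, 64]
11. PUSH -85 -> [-65, -73, 64, -85]
12. DUP -> [-65, -73, 64, -85, -85]
13. PUSH 57 -> [-65, -73, 64, -85, -85, 57]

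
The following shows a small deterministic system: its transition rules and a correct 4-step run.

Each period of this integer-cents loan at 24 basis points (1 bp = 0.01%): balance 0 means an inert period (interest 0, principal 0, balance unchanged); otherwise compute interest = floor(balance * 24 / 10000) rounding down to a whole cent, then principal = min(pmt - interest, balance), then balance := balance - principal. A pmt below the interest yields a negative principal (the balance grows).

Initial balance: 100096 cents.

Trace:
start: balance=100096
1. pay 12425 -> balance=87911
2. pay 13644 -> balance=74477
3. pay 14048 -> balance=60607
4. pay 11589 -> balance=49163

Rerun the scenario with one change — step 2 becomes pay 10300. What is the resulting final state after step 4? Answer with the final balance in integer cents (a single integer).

(re-executing from step 2 with the substitution; state before step 2: balance=87911)
2. pay 10300 -> balance=77821
3. pay 14048 -> balance=63959
4. pay 11589 -> balance=52523

52523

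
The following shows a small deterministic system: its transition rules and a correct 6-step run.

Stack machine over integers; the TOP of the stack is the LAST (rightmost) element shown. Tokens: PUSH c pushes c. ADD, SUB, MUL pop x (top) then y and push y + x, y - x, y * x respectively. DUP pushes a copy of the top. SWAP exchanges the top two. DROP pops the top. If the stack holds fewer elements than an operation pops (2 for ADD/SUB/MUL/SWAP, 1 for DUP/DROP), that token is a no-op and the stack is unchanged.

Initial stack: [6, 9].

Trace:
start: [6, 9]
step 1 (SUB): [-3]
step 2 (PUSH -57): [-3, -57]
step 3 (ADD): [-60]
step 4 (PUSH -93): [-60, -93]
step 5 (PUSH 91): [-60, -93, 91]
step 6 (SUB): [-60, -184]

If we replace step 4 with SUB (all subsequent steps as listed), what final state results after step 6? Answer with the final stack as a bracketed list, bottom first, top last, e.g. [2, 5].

[-151]

(re-executing from step 4 with the substitution; state before step 4: [-60])
step 4 (SUB): [-60]
step 5 (PUSH 91): [-60, 91]
step 6 (SUB): [-151]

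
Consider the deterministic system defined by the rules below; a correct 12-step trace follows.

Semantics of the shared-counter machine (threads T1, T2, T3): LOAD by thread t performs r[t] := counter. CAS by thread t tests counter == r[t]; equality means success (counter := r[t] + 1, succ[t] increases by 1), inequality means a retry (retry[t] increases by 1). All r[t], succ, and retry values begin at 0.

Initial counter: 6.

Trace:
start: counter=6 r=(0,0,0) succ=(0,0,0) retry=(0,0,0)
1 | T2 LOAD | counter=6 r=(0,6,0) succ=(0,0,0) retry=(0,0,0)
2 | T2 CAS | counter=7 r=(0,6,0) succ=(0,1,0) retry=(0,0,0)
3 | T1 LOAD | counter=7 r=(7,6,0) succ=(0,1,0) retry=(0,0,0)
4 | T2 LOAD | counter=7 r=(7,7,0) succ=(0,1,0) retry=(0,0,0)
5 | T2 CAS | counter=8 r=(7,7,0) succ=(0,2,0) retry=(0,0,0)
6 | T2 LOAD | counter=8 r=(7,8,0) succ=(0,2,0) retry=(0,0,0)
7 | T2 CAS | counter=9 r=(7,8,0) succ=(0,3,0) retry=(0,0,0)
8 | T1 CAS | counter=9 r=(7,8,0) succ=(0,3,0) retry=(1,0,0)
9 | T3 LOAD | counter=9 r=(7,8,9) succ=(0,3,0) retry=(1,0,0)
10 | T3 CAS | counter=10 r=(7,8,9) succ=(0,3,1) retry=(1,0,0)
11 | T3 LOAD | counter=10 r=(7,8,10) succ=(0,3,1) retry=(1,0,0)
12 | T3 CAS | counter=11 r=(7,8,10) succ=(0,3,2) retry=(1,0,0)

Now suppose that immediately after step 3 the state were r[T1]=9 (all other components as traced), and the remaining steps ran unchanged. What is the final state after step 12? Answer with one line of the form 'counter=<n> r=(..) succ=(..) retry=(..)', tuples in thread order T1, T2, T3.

state after step 3 := counter=7 r=(9,6,0) succ=(0,1,0) retry=(0,0,0)
4 | T2 LOAD | counter=7 r=(9,7,0) succ=(0,1,0) retry=(0,0,0)
5 | T2 CAS | counter=8 r=(9,7,0) succ=(0,2,0) retry=(0,0,0)
6 | T2 LOAD | counter=8 r=(9,8,0) succ=(0,2,0) retry=(0,0,0)
7 | T2 CAS | counter=9 r=(9,8,0) succ=(0,3,0) retry=(0,0,0)
8 | T1 CAS | counter=10 r=(9,8,0) succ=(1,3,0) retry=(0,0,0)
9 | T3 LOAD | counter=10 r=(9,8,10) succ=(1,3,0) retry=(0,0,0)
10 | T3 CAS | counter=11 r=(9,8,10) succ=(1,3,1) retry=(0,0,0)
11 | T3 LOAD | counter=11 r=(9,8,11) succ=(1,3,1) retry=(0,0,0)
12 | T3 CAS | counter=12 r=(9,8,11) succ=(1,3,2) retry=(0,0,0)

counter=12 r=(9,8,11) succ=(1,3,2) retry=(0,0,0)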